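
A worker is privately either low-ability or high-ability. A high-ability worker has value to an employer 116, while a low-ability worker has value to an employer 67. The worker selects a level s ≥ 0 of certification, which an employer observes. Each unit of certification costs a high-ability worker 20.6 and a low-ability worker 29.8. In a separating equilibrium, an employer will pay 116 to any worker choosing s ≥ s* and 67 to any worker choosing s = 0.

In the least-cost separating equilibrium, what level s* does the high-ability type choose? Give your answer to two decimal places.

1.64

A low-ability worker choosing s = 0 receives 67.
Imitating at s* instead would pay 116 at cost 29.8·s*, netting 116 − 29.8·s*.
Indifference: 67 = 116 − 29.8·s*, so s* = (116 − 67) / 29.8 ≈ 1.64.
At s* the low-ability type's incentive constraint just binds; the high-ability type strictly prefers s* since its per-unit cost is lower.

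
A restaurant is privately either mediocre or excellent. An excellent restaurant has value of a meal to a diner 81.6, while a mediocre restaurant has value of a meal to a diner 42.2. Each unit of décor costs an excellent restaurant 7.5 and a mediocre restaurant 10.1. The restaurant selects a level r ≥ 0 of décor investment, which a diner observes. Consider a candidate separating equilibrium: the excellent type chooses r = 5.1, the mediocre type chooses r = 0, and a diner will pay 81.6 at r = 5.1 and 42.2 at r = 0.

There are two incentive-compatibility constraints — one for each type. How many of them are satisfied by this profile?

2

Excellent type: signal → 81.6 − 7.5 × 5.1 = 43.35; deviate to 0 → 42.2. IC holds (43.35 ≥ 42.2).
Mediocre type: stay at 0 → 42.2; mimic → 81.6 − 10.1 × 5.1 = 30.09. IC holds (42.2 ≥ 30.09).
2 of 2 constraints hold, so this is a separating equilibrium.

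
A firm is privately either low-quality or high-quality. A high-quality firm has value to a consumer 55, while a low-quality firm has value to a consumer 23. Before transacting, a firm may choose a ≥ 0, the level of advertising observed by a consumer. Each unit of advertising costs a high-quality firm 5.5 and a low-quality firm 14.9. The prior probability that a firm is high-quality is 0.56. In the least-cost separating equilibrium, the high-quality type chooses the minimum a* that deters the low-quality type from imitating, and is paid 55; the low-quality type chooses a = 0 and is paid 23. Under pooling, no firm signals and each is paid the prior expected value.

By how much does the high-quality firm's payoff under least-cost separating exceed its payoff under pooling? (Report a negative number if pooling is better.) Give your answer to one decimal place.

Least-cost separating signal: a* solves 23 = 55 − 14.9·a*, so a* = (55 − 23)/14.9 ≈ 2.1477.
High-quality type's separating payoff: 55 − 5.5 × a* = 55 − 5.5 × (55 − 23)/14.9 = 55 − 176/14.9 ≈ 43.188.
Pooling payoff: 0.56 × 55 + 0.44 × 23 = 40.92.
Difference: 43.188 − 40.92 = 2.268, i.e. 2.3 to one decimal place.
The high-quality type prefers to separate.

2.3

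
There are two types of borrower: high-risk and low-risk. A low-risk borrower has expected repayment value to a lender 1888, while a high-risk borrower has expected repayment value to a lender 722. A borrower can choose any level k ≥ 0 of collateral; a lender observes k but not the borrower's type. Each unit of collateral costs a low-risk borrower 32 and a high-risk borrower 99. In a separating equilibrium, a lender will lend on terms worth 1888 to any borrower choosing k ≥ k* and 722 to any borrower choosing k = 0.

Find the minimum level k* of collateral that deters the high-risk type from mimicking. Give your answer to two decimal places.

11.78

A high-risk borrower choosing k = 0 receives 722.
Imitating at k* instead would pay 1888 at cost 99·k*, netting 1888 − 99·k*.
Indifference: 722 = 1888 − 99·k*, so k* = (1888 − 722) / 99 ≈ 11.78.
This is the high-risk type's binding incentive-compatibility constraint; any k ≥ 11.78 sustains separation on that side.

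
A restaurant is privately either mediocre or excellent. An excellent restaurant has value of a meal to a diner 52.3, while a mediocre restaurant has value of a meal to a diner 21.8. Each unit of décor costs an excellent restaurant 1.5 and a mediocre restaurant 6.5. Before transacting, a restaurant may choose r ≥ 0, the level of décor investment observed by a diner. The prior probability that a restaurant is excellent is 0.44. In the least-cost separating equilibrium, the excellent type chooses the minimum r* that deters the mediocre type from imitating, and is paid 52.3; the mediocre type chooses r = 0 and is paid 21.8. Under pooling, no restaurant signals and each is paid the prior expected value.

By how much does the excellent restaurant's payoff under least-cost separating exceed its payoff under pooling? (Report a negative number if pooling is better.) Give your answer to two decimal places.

Least-cost separating signal: r* solves 21.8 = 52.3 − 6.5·r*, so r* = (52.3 − 21.8)/6.5 ≈ 4.6923.
Excellent type's separating payoff: 52.3 − 1.5 × r* = 52.3 − 1.5 × (52.3 − 21.8)/6.5 = 52.3 − 45.75/6.5 ≈ 45.2615.
Pooling payoff: 0.44 × 52.3 + 0.56 × 21.8 = 35.22.
Difference: 45.2615 − 35.22 = 10.0415, i.e. 10.04 to two decimal places.
The excellent type prefers to separate.

10.04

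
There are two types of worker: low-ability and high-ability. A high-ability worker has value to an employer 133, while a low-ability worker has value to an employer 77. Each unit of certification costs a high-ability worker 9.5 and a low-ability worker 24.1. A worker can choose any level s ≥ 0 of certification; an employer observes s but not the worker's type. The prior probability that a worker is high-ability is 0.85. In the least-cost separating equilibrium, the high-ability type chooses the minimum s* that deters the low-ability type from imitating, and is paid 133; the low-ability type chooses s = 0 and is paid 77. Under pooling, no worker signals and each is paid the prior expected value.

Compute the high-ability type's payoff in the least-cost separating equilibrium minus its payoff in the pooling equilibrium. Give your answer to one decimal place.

Least-cost separating signal: s* solves 77 = 133 − 24.1·s*, so s* = (133 − 77)/24.1 ≈ 2.3237.
High-ability type's separating payoff: 133 − 9.5 × s* = 133 − 9.5 × (133 − 77)/24.1 = 133 − 532/24.1 ≈ 110.925.
Pooling payoff: 0.85 × 133 + 0.15 × 77 = 124.6.
Difference: 110.925 − 124.6 = -13.675, i.e. -13.7 to one decimal place.
The high-ability type would prefer the pooling outcome.

-13.7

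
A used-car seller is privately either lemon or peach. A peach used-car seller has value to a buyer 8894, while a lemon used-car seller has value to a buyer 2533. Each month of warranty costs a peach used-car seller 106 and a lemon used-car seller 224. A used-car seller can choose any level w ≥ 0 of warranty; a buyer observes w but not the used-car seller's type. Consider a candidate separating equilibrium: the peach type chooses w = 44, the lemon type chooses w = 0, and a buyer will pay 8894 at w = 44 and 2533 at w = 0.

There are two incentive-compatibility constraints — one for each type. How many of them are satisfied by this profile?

2

Lemon type: stay at 0 → 2533; mimic → 8894 − 224 × 44 = -962. IC holds (2533 ≥ -962).
Peach type: signal → 8894 − 106 × 44 = 4230; deviate to 0 → 2533. IC holds (4230 ≥ 2533).
2 of 2 constraints hold, so this is a separating equilibrium.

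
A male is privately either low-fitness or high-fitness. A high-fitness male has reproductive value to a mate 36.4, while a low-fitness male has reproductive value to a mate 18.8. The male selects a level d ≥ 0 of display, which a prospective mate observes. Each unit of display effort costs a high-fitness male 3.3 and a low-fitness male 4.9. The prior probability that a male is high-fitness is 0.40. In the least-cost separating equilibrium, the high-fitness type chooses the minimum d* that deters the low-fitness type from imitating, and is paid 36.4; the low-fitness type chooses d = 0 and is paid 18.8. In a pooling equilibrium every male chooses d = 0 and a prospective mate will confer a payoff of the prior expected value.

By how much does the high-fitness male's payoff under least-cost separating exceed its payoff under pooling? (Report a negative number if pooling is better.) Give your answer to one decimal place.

-1.3

Least-cost separating signal: d* solves 18.8 = 36.4 − 4.9·d*, so d* = (36.4 − 18.8)/4.9 ≈ 3.5918.
High-fitness type's separating payoff: 36.4 − 3.3 × d* = 36.4 − 3.3 × (36.4 − 18.8)/4.9 = 36.4 − 58.08/4.9 ≈ 24.547.
Pooling payoff: 0.40 × 36.4 + 0.60 × 18.8 = 25.84.
Difference: 24.547 − 25.84 = -1.293, i.e. -1.3 to one decimal place.
The high-fitness type would prefer the pooling outcome.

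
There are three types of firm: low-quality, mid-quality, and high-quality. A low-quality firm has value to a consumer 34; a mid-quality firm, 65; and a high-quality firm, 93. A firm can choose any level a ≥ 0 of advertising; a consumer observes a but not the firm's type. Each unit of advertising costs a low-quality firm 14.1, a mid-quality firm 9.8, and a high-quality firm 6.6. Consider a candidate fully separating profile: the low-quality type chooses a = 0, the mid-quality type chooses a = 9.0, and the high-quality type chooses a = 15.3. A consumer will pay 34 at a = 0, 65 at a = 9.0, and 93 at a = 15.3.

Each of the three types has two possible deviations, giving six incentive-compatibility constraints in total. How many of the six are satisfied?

High-quality (own payoff 93 − 6.6×15.3 = -7.98): to a=0 gives 34 → profitable ✗; to a=9.0 gives 65 − 6.6×9.0 = 5.6 → profitable ✗.
Mid-quality (own payoff 65 − 9.8×9.0 = -23.2): to a=0 gives 34 → profitable ✗; to a=15.3 gives 93 − 9.8×15.3 = -56.94 → no gain ✓.
Low-quality (own payoff 34): to a=9.0 gives 65 − 14.1×9.0 = -61.9 → no gain ✓; to a=15.3 gives 93 − 14.1×15.3 = -122.73 → no gain ✓.
3 of the 6 constraints hold; not an equilibrium.

3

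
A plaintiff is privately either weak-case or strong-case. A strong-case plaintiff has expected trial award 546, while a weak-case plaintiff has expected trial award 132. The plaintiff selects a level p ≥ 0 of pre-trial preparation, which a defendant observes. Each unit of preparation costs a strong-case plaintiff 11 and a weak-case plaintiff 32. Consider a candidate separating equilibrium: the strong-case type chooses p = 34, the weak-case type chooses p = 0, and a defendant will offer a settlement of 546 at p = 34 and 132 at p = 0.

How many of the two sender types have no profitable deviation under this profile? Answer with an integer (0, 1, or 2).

2

Weak-case type: stay at 0 → 132; mimic → 546 − 32 × 34 = -542. IC holds (132 ≥ -542).
Strong-case type: signal → 546 − 11 × 34 = 172; deviate to 0 → 132. IC holds (172 ≥ 132).
2 of 2 constraints hold, so this is a separating equilibrium.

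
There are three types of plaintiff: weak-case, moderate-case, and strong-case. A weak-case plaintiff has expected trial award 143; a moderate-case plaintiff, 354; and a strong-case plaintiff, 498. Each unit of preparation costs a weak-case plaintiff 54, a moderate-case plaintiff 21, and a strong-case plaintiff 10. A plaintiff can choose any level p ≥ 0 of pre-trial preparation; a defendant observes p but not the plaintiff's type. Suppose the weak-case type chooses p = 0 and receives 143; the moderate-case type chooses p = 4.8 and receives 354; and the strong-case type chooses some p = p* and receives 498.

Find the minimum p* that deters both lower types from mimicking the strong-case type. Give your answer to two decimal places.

Moderate-case type (on-path payoff 354 − 21×4.8 = 253.2) won't mimic when 253.2 ≥ 498 − 21·p*, i.e. p* ≥ 11.66.
Weak-case type (on-path payoff 143) won't mimic when 143 ≥ 498 − 54·p*, i.e. p* ≥ 6.57.
Both must hold, so p* = max(6.57, 11.66) = 11.66. The moderate-case type's constraint binds.

11.66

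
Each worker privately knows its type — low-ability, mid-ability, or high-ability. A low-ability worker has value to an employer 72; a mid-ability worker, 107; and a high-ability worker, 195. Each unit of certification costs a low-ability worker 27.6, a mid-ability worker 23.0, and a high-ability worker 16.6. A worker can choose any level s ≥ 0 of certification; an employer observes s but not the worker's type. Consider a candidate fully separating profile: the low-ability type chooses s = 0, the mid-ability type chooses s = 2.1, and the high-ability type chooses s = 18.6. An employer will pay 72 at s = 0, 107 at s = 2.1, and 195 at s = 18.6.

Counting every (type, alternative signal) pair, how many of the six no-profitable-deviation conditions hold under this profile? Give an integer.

Low-ability (own payoff 72): to s=2.1 gives 107 − 27.6×2.1 = 49.04 → no gain ✓; to s=18.6 gives 195 − 27.6×18.6 = -318.36 → no gain ✓.
Mid-ability (own payoff 107 − 23.0×2.1 = 58.7): to s=0 gives 72 → profitable ✗; to s=18.6 gives 195 − 23.0×18.6 = -232.8 → no gain ✓.
High-ability (own payoff 195 − 16.6×18.6 = -113.76): to s=0 gives 72 → profitable ✗; to s=2.1 gives 107 − 16.6×2.1 = 72.14 → profitable ✗.
3 of the 6 constraints hold; not an equilibrium.

3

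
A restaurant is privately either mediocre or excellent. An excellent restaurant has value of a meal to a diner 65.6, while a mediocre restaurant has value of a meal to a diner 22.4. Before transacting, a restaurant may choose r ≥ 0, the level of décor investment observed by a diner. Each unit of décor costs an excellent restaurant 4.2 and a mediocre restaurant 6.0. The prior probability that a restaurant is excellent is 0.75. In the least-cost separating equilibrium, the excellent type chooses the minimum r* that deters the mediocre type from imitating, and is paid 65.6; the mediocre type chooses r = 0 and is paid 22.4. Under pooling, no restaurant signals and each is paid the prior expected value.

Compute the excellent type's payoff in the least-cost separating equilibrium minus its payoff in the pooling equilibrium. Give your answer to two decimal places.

Least-cost separating signal: r* solves 22.4 = 65.6 − 6.0·r*, so r* = (65.6 − 22.4)/6.0 = 7.2.
Excellent type's separating payoff: 65.6 − 4.2 × r* = 65.6 − 4.2 × (65.6 − 22.4)/6.0 = 65.6 − 181.44/6.0 = 35.36.
Pooling payoff: 0.75 × 65.6 + 0.25 × 22.4 = 54.8.
Difference: 35.36 − 54.8 = -19.44.
The excellent type would prefer the pooling outcome.

-19.44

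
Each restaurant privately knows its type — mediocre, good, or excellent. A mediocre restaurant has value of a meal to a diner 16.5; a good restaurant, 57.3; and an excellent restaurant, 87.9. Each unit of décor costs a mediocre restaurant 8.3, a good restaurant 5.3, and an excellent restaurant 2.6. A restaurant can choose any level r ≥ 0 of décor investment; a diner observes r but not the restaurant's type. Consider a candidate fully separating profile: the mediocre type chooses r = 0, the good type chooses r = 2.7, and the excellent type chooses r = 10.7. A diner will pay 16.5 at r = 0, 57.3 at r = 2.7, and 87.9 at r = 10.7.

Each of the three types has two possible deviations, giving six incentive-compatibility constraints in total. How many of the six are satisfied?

Excellent (own payoff 87.9 − 2.6×10.7 = 60.08): to r=0 gives 16.5 → no gain ✓; to r=2.7 gives 57.3 − 2.6×2.7 = 50.28 → no gain ✓.
Mediocre (own payoff 16.5): to r=2.7 gives 57.3 − 8.3×2.7 = 34.89 → profitable ✗; to r=10.7 gives 87.9 − 8.3×10.7 = -0.91 → no gain ✓.
Good (own payoff 57.3 − 5.3×2.7 = 42.99): to r=0 gives 16.5 → no gain ✓; to r=10.7 gives 87.9 − 5.3×10.7 = 31.19 → no gain ✓.
5 of the 6 constraints hold; not an equilibrium.

5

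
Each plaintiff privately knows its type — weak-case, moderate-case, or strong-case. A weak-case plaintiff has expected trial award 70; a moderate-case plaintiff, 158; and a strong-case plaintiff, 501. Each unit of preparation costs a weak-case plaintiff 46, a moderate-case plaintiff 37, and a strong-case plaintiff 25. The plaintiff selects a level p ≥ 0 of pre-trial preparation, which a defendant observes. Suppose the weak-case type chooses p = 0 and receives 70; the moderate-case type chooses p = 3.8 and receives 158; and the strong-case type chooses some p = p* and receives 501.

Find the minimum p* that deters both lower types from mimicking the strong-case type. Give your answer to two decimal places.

Moderate-case type (on-path payoff 158 − 37×3.8 = 17.4) won't mimic when 17.4 ≥ 501 − 37·p*, i.e. p* ≥ 13.07.
Weak-case type (on-path payoff 70) won't mimic when 70 ≥ 501 − 46·p*, i.e. p* ≥ 9.37.
Both must hold, so p* = max(9.37, 13.07) = 13.07. The moderate-case type's constraint binds.

13.07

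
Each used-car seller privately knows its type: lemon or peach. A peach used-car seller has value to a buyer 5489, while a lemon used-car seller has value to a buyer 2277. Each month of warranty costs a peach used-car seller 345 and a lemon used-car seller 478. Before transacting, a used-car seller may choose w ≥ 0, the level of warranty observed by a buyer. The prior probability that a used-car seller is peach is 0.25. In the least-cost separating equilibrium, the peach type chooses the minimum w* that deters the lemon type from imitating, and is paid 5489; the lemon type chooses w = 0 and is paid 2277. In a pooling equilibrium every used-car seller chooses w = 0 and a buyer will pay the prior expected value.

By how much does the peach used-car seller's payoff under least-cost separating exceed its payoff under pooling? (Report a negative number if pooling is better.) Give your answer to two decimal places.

Least-cost separating signal: w* solves 2277 = 5489 − 478·w*, so w* = (5489 − 2277)/478 ≈ 6.7197.
Peach type's separating payoff: 5489 − 345 × w* = 5489 − 345 × (5489 − 2277)/478 = 5489 − 1108140/478 ≈ 3170.7155.
Pooling payoff: 0.25 × 5489 + 0.75 × 2277 = 3080.
Difference: 3170.7155 − 3080 = 90.7155, i.e. 90.72 to two decimal places.
The peach type prefers to separate.

90.72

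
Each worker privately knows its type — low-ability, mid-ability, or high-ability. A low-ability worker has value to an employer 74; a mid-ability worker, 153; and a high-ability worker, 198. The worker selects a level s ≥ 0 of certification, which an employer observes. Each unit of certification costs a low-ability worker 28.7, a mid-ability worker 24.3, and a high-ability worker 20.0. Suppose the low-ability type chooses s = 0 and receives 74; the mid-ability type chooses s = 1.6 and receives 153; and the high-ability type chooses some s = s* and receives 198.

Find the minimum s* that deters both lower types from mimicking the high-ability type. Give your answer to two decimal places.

4.32

Low-ability type (on-path payoff 74) won't mimic when 74 ≥ 198 − 28.7·s*, i.e. s* ≥ 4.32.
Mid-ability type (on-path payoff 153 − 24.3×1.6 = 114.12) won't mimic when 114.12 ≥ 198 − 24.3·s*, i.e. s* ≥ 3.45.
Both must hold, so s* = max(4.32, 3.45) = 4.32. The low-ability type's constraint binds.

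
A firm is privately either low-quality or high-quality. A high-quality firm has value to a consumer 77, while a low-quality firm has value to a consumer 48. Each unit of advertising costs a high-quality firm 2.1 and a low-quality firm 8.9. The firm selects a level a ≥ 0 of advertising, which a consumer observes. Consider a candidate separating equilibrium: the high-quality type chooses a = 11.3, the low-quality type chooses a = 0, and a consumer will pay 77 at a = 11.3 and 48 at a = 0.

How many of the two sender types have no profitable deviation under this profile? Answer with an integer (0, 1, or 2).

Low-quality type: stay at 0 → 48; mimic → 77 − 8.9 × 11.3 = -23.57. IC holds (48 ≥ -23.57).
High-quality type: signal → 77 − 2.1 × 11.3 = 53.27; deviate to 0 → 48. IC holds (53.27 ≥ 48).
2 of 2 constraints hold, so this is a separating equilibrium.

2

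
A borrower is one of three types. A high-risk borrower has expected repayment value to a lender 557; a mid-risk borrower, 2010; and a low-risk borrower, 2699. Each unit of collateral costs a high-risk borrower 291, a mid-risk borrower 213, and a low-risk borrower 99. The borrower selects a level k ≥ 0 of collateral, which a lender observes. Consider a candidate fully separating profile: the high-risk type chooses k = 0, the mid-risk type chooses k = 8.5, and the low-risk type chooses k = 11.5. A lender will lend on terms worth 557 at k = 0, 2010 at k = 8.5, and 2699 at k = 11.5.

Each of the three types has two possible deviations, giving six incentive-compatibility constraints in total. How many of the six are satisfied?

4

Low-risk (own payoff 2699 − 99×11.5 = 1560.5): to k=0 gives 557 → no gain ✓; to k=8.5 gives 2010 − 99×8.5 = 1168.5 → no gain ✓.
High-risk (own payoff 557): to k=8.5 gives 2010 − 291×8.5 = -463.5 → no gain ✓; to k=11.5 gives 2699 − 291×11.5 = -647.5 → no gain ✓.
Mid-risk (own payoff 2010 − 213×8.5 = 199.5): to k=0 gives 557 → profitable ✗; to k=11.5 gives 2699 − 213×11.5 = 249.5 → profitable ✗.
4 of the 6 constraints hold; not an equilibrium.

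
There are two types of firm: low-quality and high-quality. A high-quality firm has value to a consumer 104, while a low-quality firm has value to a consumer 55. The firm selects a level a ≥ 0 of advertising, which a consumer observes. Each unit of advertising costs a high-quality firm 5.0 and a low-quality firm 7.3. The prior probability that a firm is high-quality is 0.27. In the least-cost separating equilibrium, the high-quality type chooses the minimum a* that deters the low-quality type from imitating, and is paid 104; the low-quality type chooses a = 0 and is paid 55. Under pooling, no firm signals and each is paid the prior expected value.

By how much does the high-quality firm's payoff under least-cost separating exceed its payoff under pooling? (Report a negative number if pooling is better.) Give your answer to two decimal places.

2.21

Least-cost separating signal: a* solves 55 = 104 − 7.3·a*, so a* = (104 − 55)/7.3 ≈ 6.7123.
High-quality type's separating payoff: 104 − 5.0 × a* = 104 − 5.0 × (104 − 55)/7.3 = 104 − 245/7.3 ≈ 70.4384.
Pooling payoff: 0.27 × 104 + 0.73 × 55 = 68.23.
Difference: 70.4384 − 68.23 = 2.2084, i.e. 2.21 to two decimal places.
The high-quality type prefers to separate.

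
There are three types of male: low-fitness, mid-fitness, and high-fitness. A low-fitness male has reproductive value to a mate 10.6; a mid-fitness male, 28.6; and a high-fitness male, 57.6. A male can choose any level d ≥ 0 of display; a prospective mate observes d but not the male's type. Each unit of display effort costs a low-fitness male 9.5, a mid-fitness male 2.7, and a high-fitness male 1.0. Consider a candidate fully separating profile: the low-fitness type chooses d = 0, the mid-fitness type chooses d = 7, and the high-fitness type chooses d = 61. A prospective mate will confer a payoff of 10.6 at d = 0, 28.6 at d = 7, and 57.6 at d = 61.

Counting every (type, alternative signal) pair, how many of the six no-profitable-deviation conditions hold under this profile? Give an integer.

Mid-fitness (own payoff 28.6 − 2.7×7 = 9.7): to d=0 gives 10.6 → profitable ✗; to d=61 gives 57.6 − 2.7×61 = -107.1 → no gain ✓.
Low-fitness (own payoff 10.6): to d=7 gives 28.6 − 9.5×7 = -37.9 → no gain ✓; to d=61 gives 57.6 − 9.5×61 = -521.9 → no gain ✓.
High-fitness (own payoff 57.6 − 1.0×61 = -3.4): to d=0 gives 10.6 → profitable ✗; to d=7 gives 28.6 − 1.0×7 = 21.6 → profitable ✗.
3 of the 6 constraints hold; not an equilibrium.

3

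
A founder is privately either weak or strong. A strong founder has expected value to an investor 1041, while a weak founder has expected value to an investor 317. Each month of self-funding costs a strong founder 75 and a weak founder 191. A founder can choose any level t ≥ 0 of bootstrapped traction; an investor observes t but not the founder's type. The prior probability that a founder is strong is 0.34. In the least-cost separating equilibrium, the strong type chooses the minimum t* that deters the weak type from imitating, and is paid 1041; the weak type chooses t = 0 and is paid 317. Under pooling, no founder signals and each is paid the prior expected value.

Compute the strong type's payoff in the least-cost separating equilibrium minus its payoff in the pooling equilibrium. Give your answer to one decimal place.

Least-cost separating signal: t* solves 317 = 1041 − 191·t*, so t* = (1041 − 317)/191 ≈ 3.7906.
Strong type's separating payoff: 1041 − 75 × t* = 1041 − 75 × (1041 − 317)/191 = 1041 − 54300/191 ≈ 756.707.
Pooling payoff: 0.34 × 1041 + 0.66 × 317 = 563.16.
Difference: 756.707 − 563.16 = 193.547, i.e. 193.5 to one decimal place.
The strong type prefers to separate.

193.5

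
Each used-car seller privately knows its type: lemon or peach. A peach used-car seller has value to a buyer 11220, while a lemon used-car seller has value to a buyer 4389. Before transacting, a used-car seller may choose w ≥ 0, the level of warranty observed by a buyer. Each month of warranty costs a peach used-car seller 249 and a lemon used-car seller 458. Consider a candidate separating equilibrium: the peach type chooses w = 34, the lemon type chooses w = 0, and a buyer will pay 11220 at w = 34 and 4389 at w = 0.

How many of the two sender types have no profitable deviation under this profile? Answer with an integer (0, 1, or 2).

1

Lemon type: stay at 0 → 4389; mimic → 11220 − 458 × 34 = -4352. IC holds (4389 ≥ -4352).
Peach type: signal → 11220 − 249 × 34 = 2754; deviate to 0 → 4389. IC fails (2754 < 4389).
1 of 2 constraints hold, so this profile is not an equilibrium.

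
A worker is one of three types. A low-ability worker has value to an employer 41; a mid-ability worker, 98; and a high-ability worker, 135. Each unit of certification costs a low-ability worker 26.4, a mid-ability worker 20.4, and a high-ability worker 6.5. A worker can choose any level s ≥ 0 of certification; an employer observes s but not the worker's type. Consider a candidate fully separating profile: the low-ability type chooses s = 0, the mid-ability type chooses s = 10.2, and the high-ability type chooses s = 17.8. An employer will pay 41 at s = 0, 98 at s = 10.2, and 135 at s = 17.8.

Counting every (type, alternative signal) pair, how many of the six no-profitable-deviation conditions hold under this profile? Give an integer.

Low-ability (own payoff 41): to s=10.2 gives 98 − 26.4×10.2 = -171.28 → no gain ✓; to s=17.8 gives 135 − 26.4×17.8 = -334.92 → no gain ✓.
High-ability (own payoff 135 − 6.5×17.8 = 19.3): to s=0 gives 41 → profitable ✗; to s=10.2 gives 98 − 6.5×10.2 = 31.7 → profitable ✗.
Mid-ability (own payoff 98 − 20.4×10.2 = -110.08): to s=0 gives 41 → profitable ✗; to s=17.8 gives 135 − 20.4×17.8 = -228.12 → no gain ✓.
3 of the 6 constraints hold; not an equilibrium.

3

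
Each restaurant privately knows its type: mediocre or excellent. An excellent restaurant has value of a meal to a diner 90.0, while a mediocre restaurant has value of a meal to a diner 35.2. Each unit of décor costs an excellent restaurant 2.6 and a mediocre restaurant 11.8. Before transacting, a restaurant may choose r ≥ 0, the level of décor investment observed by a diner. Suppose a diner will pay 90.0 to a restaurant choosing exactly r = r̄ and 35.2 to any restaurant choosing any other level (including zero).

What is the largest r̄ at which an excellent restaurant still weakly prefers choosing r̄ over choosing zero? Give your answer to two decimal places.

21.08

Choosing r̄ yields the excellent type 90.0 − 2.6·r̄; choosing zero yields 35.2.
The excellent type is indifferent at 90.0 − 2.6·r̄ = 35.2, i.e. r̄ = (90.0 − 35.2) / 2.6 ≈ 21.08.
For any r̄ above 21.08 the excellent type would rather pool at zero, so separation collapses.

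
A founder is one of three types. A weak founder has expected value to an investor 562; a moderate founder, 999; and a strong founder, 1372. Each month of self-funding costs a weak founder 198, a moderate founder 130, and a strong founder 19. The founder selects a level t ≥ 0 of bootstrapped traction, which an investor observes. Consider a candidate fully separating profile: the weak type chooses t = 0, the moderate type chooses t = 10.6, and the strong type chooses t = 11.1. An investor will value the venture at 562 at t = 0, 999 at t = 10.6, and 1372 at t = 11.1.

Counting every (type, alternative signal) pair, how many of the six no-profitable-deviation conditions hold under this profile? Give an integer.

4

Strong (own payoff 1372 − 19×11.1 = 1161.1): to t=0 gives 562 → no gain ✓; to t=10.6 gives 999 − 19×10.6 = 797.6 → no gain ✓.
Moderate (own payoff 999 − 130×10.6 = -379): to t=0 gives 562 → profitable ✗; to t=11.1 gives 1372 − 130×11.1 = -71 → profitable ✗.
Weak (own payoff 562): to t=10.6 gives 999 − 198×10.6 = -1099.8 → no gain ✓; to t=11.1 gives 1372 − 198×11.1 = -825.8 → no gain ✓.
4 of the 6 constraints hold; not an equilibrium.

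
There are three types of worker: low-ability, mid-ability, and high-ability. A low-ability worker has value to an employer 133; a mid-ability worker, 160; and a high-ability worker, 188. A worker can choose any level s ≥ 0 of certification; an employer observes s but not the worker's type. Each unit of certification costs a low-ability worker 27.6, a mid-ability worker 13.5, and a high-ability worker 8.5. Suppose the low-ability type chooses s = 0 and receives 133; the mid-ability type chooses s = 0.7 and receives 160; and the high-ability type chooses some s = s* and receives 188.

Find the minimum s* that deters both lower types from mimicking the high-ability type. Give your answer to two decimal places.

Low-ability type (on-path payoff 133) won't mimic when 133 ≥ 188 − 27.6·s*, i.e. s* ≥ 1.99.
Mid-ability type (on-path payoff 160 − 13.5×0.7 = 150.55) won't mimic when 150.55 ≥ 188 − 13.5·s*, i.e. s* ≥ 2.77.
Both must hold, so s* = max(1.99, 2.77) = 2.77. The mid-ability type's constraint binds.

2.77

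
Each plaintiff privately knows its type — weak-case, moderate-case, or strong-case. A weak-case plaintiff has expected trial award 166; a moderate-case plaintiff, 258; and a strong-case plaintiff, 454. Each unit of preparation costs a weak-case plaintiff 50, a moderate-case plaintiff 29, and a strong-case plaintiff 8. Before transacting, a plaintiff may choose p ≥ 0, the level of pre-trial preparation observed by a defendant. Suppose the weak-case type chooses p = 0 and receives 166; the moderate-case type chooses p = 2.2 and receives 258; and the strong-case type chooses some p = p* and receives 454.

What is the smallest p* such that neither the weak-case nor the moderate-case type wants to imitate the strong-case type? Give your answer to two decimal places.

Moderate-case type (on-path payoff 258 − 29×2.2 = 194.2) won't mimic when 194.2 ≥ 454 − 29·p*, i.e. p* ≥ 8.96.
Weak-case type (on-path payoff 166) won't mimic when 166 ≥ 454 − 50·p*, i.e. p* ≥ 5.76.
Both must hold, so p* = max(5.76, 8.96) = 8.96. The moderate-case type's constraint binds.

8.96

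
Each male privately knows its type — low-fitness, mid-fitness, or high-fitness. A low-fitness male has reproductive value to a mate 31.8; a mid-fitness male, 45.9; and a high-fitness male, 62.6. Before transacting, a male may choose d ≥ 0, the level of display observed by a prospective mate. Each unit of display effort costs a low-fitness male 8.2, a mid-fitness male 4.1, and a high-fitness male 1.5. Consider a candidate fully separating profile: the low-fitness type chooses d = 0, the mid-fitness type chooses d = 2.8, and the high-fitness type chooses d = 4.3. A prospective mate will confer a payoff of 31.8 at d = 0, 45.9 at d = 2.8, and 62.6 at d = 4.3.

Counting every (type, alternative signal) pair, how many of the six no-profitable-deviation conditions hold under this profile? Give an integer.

Mid-fitness (own payoff 45.9 − 4.1×2.8 = 34.42): to d=0 gives 31.8 → no gain ✓; to d=4.3 gives 62.6 − 4.1×4.3 = 44.97 → profitable ✗.
Low-fitness (own payoff 31.8): to d=2.8 gives 45.9 − 8.2×2.8 = 22.94 → no gain ✓; to d=4.3 gives 62.6 − 8.2×4.3 = 27.34 → no gain ✓.
High-fitness (own payoff 62.6 − 1.5×4.3 = 56.15): to d=0 gives 31.8 → no gain ✓; to d=2.8 gives 45.9 − 1.5×2.8 = 41.7 → no gain ✓.
5 of the 6 constraints hold; not an equilibrium.

5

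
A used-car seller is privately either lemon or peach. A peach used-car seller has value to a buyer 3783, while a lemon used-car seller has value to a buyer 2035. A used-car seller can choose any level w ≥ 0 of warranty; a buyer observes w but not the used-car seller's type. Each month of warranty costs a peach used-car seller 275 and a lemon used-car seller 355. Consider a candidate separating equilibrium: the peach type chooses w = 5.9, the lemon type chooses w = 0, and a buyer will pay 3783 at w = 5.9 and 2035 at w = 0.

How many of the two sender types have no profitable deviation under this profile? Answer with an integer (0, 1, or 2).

Lemon type: stay at 0 → 2035; mimic → 3783 − 355 × 5.9 = 1688.5. IC holds (2035 ≥ 1688.5).
Peach type: signal → 3783 − 275 × 5.9 = 2160.5; deviate to 0 → 2035. IC holds (2160.5 ≥ 2035).
2 of 2 constraints hold, so this is a separating equilibrium.

2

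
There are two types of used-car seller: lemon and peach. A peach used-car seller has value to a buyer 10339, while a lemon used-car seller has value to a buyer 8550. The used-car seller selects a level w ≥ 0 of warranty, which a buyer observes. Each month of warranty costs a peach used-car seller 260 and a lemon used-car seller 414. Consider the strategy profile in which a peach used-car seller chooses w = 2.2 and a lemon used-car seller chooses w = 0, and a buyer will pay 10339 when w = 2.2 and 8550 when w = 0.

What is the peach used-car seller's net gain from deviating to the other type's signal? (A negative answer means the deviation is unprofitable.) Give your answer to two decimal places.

-1217.00

Playing w = 2.2 the peach used-car seller receives 10339 − 260 × 2.2 = 9767.
Deviating to w = 0 yields 8550 instead.
Gain from deviating: 8550 − 9767 = -1217.00.
The gain is negative, so the peach type's incentive-compatibility constraint is satisfied.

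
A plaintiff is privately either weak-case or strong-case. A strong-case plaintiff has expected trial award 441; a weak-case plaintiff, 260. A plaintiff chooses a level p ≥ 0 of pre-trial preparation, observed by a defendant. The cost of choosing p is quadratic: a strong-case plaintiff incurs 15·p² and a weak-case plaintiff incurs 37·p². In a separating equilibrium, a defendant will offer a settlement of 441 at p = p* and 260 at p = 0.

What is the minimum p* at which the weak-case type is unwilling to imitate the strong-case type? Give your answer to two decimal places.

The weak-case type at p = 0 receives 260; imitating at p* yields 441 − 37·p*².
Indifference: 260 = 441 − 37·p*², so p*² = (441 − 260) / 37 ≈ 4.8919.
p* = √4.8919 ≈ 2.21.

2.21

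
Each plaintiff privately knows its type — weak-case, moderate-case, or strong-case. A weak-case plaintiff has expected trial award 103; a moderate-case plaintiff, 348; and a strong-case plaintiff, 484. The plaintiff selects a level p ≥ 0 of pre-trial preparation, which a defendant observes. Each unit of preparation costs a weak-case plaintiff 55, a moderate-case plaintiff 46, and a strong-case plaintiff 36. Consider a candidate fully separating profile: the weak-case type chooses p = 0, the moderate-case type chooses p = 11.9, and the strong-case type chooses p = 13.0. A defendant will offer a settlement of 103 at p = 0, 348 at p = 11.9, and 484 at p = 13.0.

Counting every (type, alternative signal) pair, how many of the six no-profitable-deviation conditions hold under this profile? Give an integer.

3

Strong-case (own payoff 484 − 36×13.0 = 16): to p=0 gives 103 → profitable ✗; to p=11.9 gives 348 − 36×11.9 = -80.4 → no gain ✓.
Weak-case (own payoff 103): to p=11.9 gives 348 − 55×11.9 = -306.5 → no gain ✓; to p=13.0 gives 484 − 55×13.0 = -231 → no gain ✓.
Moderate-case (own payoff 348 − 46×11.9 = -199.4): to p=0 gives 103 → profitable ✗; to p=13.0 gives 484 − 46×13.0 = -114 → profitable ✗.
3 of the 6 constraints hold; not an equilibrium.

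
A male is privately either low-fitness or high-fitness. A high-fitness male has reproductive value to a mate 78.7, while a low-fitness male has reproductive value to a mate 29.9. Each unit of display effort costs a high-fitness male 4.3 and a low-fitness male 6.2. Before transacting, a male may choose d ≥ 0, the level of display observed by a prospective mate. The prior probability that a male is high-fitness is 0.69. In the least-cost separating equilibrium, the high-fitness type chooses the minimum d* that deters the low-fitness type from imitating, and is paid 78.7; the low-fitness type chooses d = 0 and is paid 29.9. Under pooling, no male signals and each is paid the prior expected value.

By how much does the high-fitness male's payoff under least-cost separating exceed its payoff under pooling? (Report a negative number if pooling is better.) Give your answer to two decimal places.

Least-cost separating signal: d* solves 29.9 = 78.7 − 6.2·d*, so d* = (78.7 − 29.9)/6.2 ≈ 7.8710.
High-fitness type's separating payoff: 78.7 − 4.3 × d* = 78.7 − 4.3 × (78.7 − 29.9)/6.2 = 78.7 − 209.84/6.2 ≈ 44.8548.
Pooling payoff: 0.69 × 78.7 + 0.31 × 29.9 = 63.572.
Difference: 44.8548 − 63.572 = -18.7172, i.e. -18.72 to two decimal places.
The high-fitness type would prefer the pooling outcome.

-18.72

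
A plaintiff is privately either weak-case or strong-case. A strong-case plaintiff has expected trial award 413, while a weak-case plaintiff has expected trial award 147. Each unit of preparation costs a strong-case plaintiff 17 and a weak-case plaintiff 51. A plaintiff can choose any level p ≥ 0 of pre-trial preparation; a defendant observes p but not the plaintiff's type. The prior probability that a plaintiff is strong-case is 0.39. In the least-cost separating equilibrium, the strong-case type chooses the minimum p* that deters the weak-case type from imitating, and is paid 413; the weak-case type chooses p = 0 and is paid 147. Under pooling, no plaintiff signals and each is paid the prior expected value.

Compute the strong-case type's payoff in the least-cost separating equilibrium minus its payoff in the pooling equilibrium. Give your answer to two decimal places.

73.59

Least-cost separating signal: p* solves 147 = 413 − 51·p*, so p* = (413 − 147)/51 ≈ 5.2157.
Strong-case type's separating payoff: 413 − 17 × p* = 413 − 17 × (413 − 147)/51 = 413 − 4522/51 ≈ 324.3333.
Pooling payoff: 0.39 × 413 + 0.61 × 147 = 250.74.
Difference: 324.3333 − 250.74 = 73.5933, i.e. 73.59 to two decimal places.
The strong-case type prefers to separate.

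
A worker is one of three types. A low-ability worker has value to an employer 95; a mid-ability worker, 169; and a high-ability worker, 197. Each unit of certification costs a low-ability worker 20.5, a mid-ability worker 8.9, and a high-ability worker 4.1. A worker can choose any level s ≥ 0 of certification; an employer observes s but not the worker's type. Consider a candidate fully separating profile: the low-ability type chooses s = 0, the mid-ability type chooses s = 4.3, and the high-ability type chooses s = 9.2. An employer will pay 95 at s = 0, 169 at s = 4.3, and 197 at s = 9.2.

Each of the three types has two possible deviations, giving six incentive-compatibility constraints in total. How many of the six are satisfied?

6

High-ability (own payoff 197 − 4.1×9.2 = 159.28): to s=0 gives 95 → no gain ✓; to s=4.3 gives 169 − 4.1×4.3 = 151.37 → no gain ✓.
Low-ability (own payoff 95): to s=4.3 gives 169 − 20.5×4.3 = 80.85 → no gain ✓; to s=9.2 gives 197 − 20.5×9.2 = 8.4 → no gain ✓.
Mid-ability (own payoff 169 − 8.9×4.3 = 130.73): to s=0 gives 95 → no gain ✓; to s=9.2 gives 197 − 8.9×9.2 = 115.12 → no gain ✓.
6 of the 6 constraints hold; this profile is a separating equilibrium.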